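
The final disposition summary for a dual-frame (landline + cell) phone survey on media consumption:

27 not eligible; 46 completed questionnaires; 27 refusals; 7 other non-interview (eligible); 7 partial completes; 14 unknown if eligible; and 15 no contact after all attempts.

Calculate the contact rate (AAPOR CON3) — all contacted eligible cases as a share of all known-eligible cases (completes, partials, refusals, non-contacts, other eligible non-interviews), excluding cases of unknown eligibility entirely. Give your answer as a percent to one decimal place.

85.3%

Top → 46 + 7 + 27 + 7 = 87
Denom → 46 + 7 + 27 + 15 + 7 = 102
CON3 = 87 / 102 = 0.8529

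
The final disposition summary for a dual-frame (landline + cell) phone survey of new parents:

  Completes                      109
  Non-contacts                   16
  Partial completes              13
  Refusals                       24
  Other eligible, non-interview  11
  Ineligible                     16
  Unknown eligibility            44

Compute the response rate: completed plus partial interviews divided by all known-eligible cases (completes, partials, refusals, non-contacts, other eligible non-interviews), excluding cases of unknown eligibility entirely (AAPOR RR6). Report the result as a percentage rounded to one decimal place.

Num: 109 + 13 = 122
Denom: 109 + 13 + 24 + 16 + 11 = 173
RR6 = 122 / 173 = 0.7052

70.5%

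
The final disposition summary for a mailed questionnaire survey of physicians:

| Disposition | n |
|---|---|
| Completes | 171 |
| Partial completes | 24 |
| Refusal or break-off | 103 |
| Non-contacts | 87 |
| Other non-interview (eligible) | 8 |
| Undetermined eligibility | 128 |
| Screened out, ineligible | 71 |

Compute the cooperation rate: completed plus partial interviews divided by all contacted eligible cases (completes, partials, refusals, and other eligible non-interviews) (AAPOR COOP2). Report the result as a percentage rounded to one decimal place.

63.7%

Numerator = 171 + 24 = 195
Denom = 171 + 24 + 103 + 8 = 306
COOP2 = 195 / 306 = 0.6373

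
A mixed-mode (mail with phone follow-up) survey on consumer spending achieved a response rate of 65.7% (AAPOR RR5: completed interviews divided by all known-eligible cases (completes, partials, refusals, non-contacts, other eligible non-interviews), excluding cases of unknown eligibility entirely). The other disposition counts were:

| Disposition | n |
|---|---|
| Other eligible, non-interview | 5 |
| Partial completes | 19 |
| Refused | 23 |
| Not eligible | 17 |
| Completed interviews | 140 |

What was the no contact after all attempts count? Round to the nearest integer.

26

RR5 = 140 / D = 0.657
D = 140 / 0.657 = 213.1
Other denominator terms total 187
no contact after all attempts = 213.1 − 187 ≈ 26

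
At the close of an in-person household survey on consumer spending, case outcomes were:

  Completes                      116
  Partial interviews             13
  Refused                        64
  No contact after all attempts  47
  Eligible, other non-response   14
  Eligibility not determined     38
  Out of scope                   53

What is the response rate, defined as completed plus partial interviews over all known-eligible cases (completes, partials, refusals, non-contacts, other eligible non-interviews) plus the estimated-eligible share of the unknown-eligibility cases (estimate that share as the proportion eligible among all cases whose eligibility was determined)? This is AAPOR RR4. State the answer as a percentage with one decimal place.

Top = 116 + 13 = 129
Known eligible = 116 + 13 + 64 + 47 + 14 = 254
e = 254 / (254 + 53) = 254 / 307 = 0.8274
Estimated eligible among unknowns = 0.8274 × 38 = 31.44
Base = 254 + 31.44 = 285.44
RR4 = 129 / 285.44 = 0.4519

45.2%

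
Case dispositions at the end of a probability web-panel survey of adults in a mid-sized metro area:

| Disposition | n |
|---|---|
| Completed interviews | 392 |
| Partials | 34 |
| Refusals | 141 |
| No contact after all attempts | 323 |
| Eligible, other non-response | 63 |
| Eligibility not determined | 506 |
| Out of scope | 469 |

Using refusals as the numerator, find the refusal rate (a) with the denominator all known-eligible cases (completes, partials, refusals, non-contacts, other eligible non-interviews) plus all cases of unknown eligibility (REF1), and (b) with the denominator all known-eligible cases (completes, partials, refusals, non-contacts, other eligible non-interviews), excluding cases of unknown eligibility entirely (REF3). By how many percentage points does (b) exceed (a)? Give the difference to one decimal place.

Top → 141
Denom → 392 + 34 + 141 + 323 + 63 + 506 = 1459
REF1 = 141 / 1459 = 0.0966
Denom → 392 + 34 + 141 + 323 + 63 = 953
REF3 = 141 / 953 = 0.1480
Difference = 14.80 − 9.66 = 5.14 percentage points

5.1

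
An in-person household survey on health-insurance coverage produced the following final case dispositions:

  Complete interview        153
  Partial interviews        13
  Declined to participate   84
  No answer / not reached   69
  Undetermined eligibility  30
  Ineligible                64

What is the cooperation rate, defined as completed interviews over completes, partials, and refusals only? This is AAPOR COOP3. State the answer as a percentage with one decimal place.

Num → 153
Base → 153 + 13 + 84 = 250
COOP3 = 153 / 250 = 0.6120

61.2%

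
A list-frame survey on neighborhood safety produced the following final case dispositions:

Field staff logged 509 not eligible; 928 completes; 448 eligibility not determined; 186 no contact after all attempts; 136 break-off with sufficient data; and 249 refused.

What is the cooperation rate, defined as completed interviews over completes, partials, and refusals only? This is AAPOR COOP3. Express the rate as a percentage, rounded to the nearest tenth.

Num: 928
Base: 928 + 136 + 249 = 1313
COOP3 = 928 / 1313 = 0.7068

70.7%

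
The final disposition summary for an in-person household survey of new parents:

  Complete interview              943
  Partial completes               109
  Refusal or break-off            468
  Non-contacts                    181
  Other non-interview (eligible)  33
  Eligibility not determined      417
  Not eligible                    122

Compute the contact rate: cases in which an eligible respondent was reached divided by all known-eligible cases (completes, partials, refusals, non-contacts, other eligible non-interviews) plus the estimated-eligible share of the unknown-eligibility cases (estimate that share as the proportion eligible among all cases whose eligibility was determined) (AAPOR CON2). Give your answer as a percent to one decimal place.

73.1%

Numerator → 943 + 109 + 468 + 33 = 1553
Determined eligible → 943 + 109 + 468 + 181 + 33 = 1734
e = 1734 / (1734 + 122) = 1734 / 1856 = 0.9343
e × U → 0.9343 × 417 = 389.60
Denom → 1734 + 389.60 = 2123.60
CON2 = 1553 / 2123.60 = 0.7313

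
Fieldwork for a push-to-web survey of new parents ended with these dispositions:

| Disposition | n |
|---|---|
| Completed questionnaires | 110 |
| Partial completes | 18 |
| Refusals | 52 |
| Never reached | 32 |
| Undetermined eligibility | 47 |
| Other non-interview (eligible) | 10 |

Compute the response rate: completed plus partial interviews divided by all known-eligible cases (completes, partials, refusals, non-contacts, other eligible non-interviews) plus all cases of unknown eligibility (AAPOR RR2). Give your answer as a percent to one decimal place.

Num: 110 + 18 = 128
Denominator: 110 + 18 + 52 + 32 + 10 + 47 = 269
RR2 = 128 / 269 = 0.4758

47.6%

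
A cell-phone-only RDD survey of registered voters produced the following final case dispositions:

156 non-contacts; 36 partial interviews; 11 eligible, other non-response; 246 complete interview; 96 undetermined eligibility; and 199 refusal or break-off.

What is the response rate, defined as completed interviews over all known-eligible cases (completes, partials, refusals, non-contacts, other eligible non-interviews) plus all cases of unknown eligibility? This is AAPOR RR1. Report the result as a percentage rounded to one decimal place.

Num: 246
Base: 246 + 36 + 199 + 156 + 11 + 96 = 744
RR1 = 246 / 744 = 0.3306

33.1%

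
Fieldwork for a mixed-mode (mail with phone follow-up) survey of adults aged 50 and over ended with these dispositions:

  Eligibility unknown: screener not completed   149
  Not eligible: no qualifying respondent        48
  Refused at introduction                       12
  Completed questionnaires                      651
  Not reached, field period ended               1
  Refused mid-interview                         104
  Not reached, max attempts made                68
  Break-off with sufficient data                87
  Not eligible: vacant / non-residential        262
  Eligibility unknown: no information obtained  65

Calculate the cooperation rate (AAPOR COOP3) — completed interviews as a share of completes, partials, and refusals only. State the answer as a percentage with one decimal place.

Refusal or break-off = 12 + 104 = 116
Non-contacts = 1 + 68 = 69
Eligibility not determined = 149 + 65 = 214
Ineligible = 48 + 262 = 310
Top: 651
Denominator: 651 + 87 + 116 = 854
COOP3 = 651 / 854 = 0.7623

76.2%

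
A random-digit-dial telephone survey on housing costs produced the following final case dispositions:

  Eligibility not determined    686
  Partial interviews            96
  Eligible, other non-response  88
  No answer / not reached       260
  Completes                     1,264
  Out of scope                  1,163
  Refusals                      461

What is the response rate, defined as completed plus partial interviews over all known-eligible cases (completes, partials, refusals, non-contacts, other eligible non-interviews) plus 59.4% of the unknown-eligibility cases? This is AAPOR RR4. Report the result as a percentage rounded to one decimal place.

52.8%

Num: 1264 + 96 = 1360
Determined eligible: 1264 + 96 + 461 + 260 + 88 = 2169
Estimated eligible among unknowns: 0.5940 × 686 = 407.48
Denominator: 2169 + 407.48 = 2576.48
RR4 = 1360 / 2576.48 = 0.5279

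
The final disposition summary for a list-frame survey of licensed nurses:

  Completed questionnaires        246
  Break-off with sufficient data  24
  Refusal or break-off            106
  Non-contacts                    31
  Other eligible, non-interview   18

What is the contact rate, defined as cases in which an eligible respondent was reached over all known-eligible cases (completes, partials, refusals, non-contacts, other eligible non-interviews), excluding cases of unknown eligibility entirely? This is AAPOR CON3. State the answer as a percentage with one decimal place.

92.7%

Top → 246 + 24 + 106 + 18 = 394
Denominator → 246 + 24 + 106 + 31 + 18 = 425
CON3 = 394 / 425 = 0.9271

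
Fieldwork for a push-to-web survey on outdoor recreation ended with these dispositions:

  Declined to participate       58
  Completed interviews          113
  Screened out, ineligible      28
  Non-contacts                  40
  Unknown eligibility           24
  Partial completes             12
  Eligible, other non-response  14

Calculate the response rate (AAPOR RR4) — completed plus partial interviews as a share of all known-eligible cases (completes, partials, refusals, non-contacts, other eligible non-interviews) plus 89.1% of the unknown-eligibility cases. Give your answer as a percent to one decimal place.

48.4%

Num → 113 + 12 = 125
Known eligible → 113 + 12 + 58 + 40 + 14 = 237
Eligible share of unknowns → 0.8910 × 24 = 21.38
Denominator → 237 + 21.38 = 258.38
RR4 = 125 / 258.38 = 0.4838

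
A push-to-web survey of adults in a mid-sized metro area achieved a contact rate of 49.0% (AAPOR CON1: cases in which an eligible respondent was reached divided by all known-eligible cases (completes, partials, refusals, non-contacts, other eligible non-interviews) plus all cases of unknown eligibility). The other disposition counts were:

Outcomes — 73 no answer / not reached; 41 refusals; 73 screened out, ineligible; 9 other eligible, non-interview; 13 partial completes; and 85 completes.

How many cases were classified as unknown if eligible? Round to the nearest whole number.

Numerator → 85 + 13 + 41 + 9 = 148
CON1 = 148 / D = 0.490
D = 148 / 0.490 = 302.0
Rest of base = 221
unknown if eligible = 302.0 − 221 ≈ 81

81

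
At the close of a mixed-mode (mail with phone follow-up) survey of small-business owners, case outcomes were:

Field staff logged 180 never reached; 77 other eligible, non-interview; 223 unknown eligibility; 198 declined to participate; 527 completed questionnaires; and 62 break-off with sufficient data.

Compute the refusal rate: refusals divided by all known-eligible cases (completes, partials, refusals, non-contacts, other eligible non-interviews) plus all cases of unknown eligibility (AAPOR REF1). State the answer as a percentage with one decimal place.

15.6%

Num → 198
Denominator → 527 + 62 + 198 + 180 + 77 + 223 = 1267
REF1 = 198 / 1267 = 0.1563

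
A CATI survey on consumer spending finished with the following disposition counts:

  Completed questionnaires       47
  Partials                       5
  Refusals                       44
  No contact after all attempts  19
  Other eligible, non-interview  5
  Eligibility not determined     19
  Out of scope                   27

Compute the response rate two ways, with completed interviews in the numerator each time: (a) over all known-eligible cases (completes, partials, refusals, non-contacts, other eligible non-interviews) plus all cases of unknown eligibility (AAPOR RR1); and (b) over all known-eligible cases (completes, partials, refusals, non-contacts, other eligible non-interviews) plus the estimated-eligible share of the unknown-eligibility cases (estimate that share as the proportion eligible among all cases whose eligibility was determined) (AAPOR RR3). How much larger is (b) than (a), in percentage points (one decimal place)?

0.9

Num: 47
Denominator: 47 + 5 + 44 + 19 + 5 + 19 = 139
RR1 = 47 / 139 = 0.3381
Known eligible: 47 + 5 + 44 + 19 + 5 = 120
e = 120 / (120 + 27) = 120 / 147 = 0.8163
Eligible share of unknowns: 0.8163 × 19 = 15.51
Denominator: 120 + 15.51 = 135.51
RR3 = 47 / 135.51 = 0.3468
Difference = 34.68 − 33.81 = 0.87 percentage points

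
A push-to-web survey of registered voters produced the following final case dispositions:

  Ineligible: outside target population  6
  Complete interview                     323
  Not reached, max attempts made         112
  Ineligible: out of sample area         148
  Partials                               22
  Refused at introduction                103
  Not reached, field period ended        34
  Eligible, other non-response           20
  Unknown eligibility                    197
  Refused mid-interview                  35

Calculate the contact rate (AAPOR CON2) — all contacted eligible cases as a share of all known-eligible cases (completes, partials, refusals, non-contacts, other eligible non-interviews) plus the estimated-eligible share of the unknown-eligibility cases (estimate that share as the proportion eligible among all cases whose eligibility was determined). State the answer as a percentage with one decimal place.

Refusal or break-off = 103 + 35 = 138
No answer / not reached = 34 + 112 = 146
Ineligible = 6 + 148 = 154
Top: 323 + 22 + 138 + 20 = 503
Known eligible: 323 + 22 + 138 + 146 + 20 = 649
e = 649 / (649 + 154) = 649 / 803 = 0.8082
e × U: 0.8082 × 197 = 159.22
Denom: 649 + 159.22 = 808.22
CON2 = 503 / 808.22 = 0.6224

62.2%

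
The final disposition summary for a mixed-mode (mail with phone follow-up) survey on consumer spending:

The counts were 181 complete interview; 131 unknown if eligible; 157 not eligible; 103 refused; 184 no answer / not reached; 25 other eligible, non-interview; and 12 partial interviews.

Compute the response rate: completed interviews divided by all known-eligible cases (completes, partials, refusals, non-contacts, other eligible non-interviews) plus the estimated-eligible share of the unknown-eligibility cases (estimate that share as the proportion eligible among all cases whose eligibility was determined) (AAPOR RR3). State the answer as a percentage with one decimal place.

29.9%

Top = 181
Determined eligible = 181 + 12 + 103 + 184 + 25 = 505
e = 505 / (505 + 157) = 505 / 662 = 0.7628
e × U = 0.7628 × 131 = 99.93
Denominator = 505 + 99.93 = 604.93
RR3 = 181 / 604.93 = 0.2992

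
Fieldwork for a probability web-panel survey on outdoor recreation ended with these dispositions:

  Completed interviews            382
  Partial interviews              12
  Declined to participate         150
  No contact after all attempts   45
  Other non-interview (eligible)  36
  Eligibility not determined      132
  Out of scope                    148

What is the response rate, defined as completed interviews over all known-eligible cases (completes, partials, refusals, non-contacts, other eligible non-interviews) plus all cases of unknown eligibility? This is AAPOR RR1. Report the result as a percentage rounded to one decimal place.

Num: 382
Denominator: 382 + 12 + 150 + 45 + 36 + 132 = 757
RR1 = 382 / 757 = 0.5046

50.5%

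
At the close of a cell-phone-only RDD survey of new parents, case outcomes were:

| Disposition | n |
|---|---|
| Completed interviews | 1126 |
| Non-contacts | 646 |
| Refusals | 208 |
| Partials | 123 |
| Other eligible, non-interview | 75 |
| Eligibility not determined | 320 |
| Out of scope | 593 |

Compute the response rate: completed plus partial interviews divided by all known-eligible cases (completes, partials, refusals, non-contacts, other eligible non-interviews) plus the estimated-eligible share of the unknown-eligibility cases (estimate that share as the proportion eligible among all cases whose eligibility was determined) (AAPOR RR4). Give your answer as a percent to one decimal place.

Numerator = 1126 + 123 = 1249
Known eligible = 1126 + 123 + 208 + 646 + 75 = 2178
e = 2178 / (2178 + 593) = 2178 / 2771 = 0.7860
Eligible share of unknowns = 0.7860 × 320 = 251.52
Denominator = 2178 + 251.52 = 2429.52
RR4 = 1249 / 2429.52 = 0.5141

51.4%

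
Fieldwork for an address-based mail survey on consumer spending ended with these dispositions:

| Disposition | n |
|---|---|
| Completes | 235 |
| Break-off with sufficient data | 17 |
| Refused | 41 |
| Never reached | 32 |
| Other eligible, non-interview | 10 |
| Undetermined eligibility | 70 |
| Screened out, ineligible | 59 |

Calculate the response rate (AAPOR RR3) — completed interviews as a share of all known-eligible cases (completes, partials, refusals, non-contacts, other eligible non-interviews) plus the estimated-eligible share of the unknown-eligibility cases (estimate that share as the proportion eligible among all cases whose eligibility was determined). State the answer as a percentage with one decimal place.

Numerator: 235
Known eligible: 235 + 17 + 41 + 32 + 10 = 335
e = 335 / (335 + 59) = 335 / 394 = 0.8503
e × U: 0.8503 × 70 = 59.52
Denom: 335 + 59.52 = 394.52
RR3 = 235 / 394.52 = 0.5957

59.6%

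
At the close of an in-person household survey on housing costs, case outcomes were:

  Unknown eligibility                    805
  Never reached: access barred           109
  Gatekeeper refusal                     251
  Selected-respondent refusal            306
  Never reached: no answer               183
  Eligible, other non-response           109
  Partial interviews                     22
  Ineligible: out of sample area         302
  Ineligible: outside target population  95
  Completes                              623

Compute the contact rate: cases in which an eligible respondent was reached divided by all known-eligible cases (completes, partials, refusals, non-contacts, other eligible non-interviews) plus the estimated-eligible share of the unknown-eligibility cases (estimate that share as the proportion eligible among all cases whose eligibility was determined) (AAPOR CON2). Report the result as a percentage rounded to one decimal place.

Declined to participate = 251 + 306 = 557
No contact after all attempts = 183 + 109 = 292
Out of scope = 95 + 302 = 397
Num: 623 + 22 + 557 + 109 = 1311
Eligible (known): 623 + 22 + 557 + 292 + 109 = 1603
e = 1603 / (1603 + 397) = 1603 / 2000 = 0.8015
e × U: 0.8015 × 805 = 645.21
Base: 1603 + 645.21 = 2248.21
CON2 = 1311 / 2248.21 = 0.5831

58.3%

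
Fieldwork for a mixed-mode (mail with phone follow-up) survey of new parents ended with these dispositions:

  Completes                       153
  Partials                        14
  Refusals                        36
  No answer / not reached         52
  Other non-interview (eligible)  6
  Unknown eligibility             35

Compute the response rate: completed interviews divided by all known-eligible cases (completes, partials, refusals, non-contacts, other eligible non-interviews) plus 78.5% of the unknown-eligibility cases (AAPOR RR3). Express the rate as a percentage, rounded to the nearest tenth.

Numerator: 153
Determined eligible: 153 + 14 + 36 + 52 + 6 = 261
Eligible share of unknowns: 0.7850 × 35 = 27.48
Denom: 261 + 27.48 = 288.48
RR3 = 153 / 288.48 = 0.5304

53.0%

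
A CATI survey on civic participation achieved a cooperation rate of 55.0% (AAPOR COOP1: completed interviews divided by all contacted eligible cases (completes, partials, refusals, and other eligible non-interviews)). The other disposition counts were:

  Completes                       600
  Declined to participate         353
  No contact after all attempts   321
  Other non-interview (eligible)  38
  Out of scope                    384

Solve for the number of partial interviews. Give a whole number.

COOP1 = 600 / D = 0.550
D = 600 / 0.550 = 1090.9
Rest of base = 991
partial interviews = 1090.9 − 991 ≈ 100

100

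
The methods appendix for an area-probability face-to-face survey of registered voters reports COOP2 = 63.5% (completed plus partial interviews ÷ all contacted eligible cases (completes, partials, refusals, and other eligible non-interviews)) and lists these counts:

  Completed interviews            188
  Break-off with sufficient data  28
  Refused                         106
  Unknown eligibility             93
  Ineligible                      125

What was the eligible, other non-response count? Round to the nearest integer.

18

Num → 188 + 28 = 216
COOP2 = 216 / D = 0.635
D = 216 / 0.635 = 340.2
Remaining denominator categories sum to 322
eligible, other non-response = 340.2 − 322 ≈ 18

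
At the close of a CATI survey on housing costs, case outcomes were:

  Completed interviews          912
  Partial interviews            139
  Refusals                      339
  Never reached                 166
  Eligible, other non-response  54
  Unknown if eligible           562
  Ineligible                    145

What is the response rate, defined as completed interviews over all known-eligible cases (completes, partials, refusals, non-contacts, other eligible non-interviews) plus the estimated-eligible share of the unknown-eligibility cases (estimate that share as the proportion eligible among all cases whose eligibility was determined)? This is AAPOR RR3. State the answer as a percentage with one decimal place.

42.9%

Top = 912
Eligible (known) = 912 + 139 + 339 + 166 + 54 = 1610
e = 1610 / (1610 + 145) = 1610 / 1755 = 0.9174
Eligible share of unknowns = 0.9174 × 562 = 515.58
Base = 1610 + 515.58 = 2125.58
RR3 = 912 / 2125.58 = 0.4291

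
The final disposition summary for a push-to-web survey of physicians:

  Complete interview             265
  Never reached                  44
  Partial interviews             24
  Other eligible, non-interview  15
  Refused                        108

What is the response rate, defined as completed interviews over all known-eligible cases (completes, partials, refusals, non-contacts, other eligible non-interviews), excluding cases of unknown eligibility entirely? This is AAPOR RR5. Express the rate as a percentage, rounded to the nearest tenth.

Top = 265
Denominator = 265 + 24 + 108 + 44 + 15 = 456
RR5 = 265 / 456 = 0.5811

58.1%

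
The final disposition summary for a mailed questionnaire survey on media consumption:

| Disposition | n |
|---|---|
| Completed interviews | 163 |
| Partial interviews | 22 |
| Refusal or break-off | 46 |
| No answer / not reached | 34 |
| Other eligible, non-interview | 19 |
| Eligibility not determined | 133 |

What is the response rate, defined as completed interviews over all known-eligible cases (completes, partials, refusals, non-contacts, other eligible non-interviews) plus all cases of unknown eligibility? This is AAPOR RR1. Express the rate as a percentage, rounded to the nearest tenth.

39.1%

Numerator = 163
Base = 163 + 22 + 46 + 34 + 19 + 133 = 417
RR1 = 163 / 417 = 0.3909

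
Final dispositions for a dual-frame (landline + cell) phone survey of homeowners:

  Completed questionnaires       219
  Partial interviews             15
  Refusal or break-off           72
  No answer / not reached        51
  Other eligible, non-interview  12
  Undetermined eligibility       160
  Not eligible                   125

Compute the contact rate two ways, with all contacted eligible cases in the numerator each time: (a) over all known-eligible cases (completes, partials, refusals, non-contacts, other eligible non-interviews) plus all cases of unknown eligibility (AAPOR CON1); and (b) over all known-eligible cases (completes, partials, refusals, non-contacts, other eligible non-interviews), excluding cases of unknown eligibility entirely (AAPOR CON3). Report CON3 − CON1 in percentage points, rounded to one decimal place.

26.1

Top → 219 + 15 + 72 + 12 = 318
Denom → 219 + 15 + 72 + 51 + 12 + 160 = 529
CON1 = 318 / 529 = 0.6011
Denom → 219 + 15 + 72 + 51 + 12 = 369
CON3 = 318 / 369 = 0.8618
Difference = 86.18 − 60.11 = 26.07 percentage points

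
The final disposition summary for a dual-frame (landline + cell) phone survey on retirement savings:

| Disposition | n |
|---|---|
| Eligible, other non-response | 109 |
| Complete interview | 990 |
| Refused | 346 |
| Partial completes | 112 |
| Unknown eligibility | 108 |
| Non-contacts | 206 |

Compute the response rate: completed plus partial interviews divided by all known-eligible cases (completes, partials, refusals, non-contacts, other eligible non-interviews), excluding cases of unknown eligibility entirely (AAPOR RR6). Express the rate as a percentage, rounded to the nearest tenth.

Num = 990 + 112 = 1102
Denom = 990 + 112 + 346 + 206 + 109 = 1763
RR6 = 1102 / 1763 = 0.6251

62.5%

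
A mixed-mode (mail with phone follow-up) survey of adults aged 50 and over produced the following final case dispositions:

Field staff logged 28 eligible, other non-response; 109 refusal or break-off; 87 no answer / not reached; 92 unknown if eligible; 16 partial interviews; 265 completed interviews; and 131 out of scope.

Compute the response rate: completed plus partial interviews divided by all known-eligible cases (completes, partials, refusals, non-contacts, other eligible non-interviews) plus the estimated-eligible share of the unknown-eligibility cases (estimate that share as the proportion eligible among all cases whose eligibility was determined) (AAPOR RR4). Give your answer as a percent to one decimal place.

Numerator → 265 + 16 = 281
Known eligible → 265 + 16 + 109 + 87 + 28 = 505
e = 505 / (505 + 131) = 505 / 636 = 0.7940
Estimated eligible among unknowns → 0.7940 × 92 = 73.05
Denominator → 505 + 73.05 = 578.05
RR4 = 281 / 578.05 = 0.4861

48.6%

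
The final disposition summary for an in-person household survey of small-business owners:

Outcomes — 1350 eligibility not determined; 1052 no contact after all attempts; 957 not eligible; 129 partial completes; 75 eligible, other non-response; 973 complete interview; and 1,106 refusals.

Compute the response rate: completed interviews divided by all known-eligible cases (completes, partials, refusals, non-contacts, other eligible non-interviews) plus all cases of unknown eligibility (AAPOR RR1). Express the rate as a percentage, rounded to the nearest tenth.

20.8%

Numerator: 973
Denom: 973 + 129 + 1106 + 1052 + 75 + 1350 = 4685
RR1 = 973 / 4685 = 0.2077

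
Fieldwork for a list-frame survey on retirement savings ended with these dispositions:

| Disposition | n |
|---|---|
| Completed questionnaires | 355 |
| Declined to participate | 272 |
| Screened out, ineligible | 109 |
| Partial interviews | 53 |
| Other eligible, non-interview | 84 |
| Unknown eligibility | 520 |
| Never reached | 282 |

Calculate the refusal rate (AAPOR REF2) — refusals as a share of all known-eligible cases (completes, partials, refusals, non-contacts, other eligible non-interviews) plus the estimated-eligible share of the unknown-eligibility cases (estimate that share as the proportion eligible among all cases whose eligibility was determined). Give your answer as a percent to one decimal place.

Numerator = 272
Known eligible = 355 + 53 + 272 + 282 + 84 = 1046
e = 1046 / (1046 + 109) = 1046 / 1155 = 0.9056
Estimated eligible among unknowns = 0.9056 × 520 = 470.91
Denom = 1046 + 470.91 = 1516.91
REF2 = 272 / 1516.91 = 0.1793

17.9%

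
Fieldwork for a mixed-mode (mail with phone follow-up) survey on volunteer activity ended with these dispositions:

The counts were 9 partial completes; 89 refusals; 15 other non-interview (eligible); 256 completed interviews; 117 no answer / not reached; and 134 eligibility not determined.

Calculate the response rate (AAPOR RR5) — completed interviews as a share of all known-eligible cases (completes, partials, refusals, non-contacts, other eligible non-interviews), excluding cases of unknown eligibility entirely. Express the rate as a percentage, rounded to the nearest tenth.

Num = 256
Denom = 256 + 9 + 89 + 117 + 15 = 486
RR5 = 256 / 486 = 0.5267

52.7%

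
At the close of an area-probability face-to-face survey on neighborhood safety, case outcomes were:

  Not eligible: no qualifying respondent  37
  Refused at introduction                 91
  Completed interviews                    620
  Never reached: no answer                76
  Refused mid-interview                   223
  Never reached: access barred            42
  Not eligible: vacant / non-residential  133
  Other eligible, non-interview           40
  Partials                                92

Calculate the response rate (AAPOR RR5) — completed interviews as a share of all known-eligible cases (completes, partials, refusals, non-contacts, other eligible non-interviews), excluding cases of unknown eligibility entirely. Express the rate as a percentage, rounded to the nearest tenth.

Refusals = 91 + 223 = 314
No answer / not reached = 76 + 42 = 118
Ineligible = 37 + 133 = 170
Numerator = 620
Denominator = 620 + 92 + 314 + 118 + 40 = 1184
RR5 = 620 / 1184 = 0.5236

52.4%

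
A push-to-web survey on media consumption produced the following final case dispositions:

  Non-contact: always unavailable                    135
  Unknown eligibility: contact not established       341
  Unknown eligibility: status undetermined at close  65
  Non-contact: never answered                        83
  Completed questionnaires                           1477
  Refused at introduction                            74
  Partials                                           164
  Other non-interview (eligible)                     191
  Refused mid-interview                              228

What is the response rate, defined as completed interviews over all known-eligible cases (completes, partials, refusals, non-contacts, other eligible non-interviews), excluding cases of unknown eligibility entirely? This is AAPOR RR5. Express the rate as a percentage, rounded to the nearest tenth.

Refusal or break-off = 74 + 228 = 302
No answer / not reached = 83 + 135 = 218
Undetermined eligibility = 341 + 65 = 406
Numerator: 1477
Denominator: 1477 + 164 + 302 + 218 + 191 = 2352
RR5 = 1477 / 2352 = 0.6280

62.8%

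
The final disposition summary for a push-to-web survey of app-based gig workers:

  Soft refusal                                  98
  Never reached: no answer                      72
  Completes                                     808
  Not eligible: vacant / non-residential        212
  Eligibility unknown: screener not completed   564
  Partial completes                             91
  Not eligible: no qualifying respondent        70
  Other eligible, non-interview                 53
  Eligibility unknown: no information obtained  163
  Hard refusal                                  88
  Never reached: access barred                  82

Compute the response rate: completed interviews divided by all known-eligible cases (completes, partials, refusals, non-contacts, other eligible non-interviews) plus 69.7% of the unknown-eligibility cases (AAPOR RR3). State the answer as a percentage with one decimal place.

Refusal or break-off = 88 + 98 = 186
No answer / not reached = 72 + 82 = 154
Undetermined eligibility = 564 + 163 = 727
Not eligible = 70 + 212 = 282
Numerator = 808
Determined eligible = 808 + 91 + 186 + 154 + 53 = 1292
Estimated eligible among unknowns = 0.6970 × 727 = 506.72
Denominator = 1292 + 506.72 = 1798.72
RR3 = 808 / 1798.72 = 0.4492

44.9%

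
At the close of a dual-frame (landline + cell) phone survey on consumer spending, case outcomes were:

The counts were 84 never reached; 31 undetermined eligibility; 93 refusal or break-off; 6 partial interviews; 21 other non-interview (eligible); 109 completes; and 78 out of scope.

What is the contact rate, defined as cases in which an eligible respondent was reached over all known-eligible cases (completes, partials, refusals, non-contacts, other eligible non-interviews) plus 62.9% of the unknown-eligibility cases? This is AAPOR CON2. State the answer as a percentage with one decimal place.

Numerator: 109 + 6 + 93 + 21 = 229
Known eligible: 109 + 6 + 93 + 84 + 21 = 313
Eligible share of unknowns: 0.6290 × 31 = 19.50
Denom: 313 + 19.50 = 332.50
CON2 = 229 / 332.50 = 0.6887

68.9%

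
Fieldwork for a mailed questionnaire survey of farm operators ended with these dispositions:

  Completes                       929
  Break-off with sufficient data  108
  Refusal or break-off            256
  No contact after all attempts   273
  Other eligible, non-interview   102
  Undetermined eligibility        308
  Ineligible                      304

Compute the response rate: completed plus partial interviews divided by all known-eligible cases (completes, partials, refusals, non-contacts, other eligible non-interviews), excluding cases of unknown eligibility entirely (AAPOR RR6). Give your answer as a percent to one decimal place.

62.2%

Numerator: 929 + 108 = 1037
Denom: 929 + 108 + 256 + 273 + 102 = 1668
RR6 = 1037 / 1668 = 0.6217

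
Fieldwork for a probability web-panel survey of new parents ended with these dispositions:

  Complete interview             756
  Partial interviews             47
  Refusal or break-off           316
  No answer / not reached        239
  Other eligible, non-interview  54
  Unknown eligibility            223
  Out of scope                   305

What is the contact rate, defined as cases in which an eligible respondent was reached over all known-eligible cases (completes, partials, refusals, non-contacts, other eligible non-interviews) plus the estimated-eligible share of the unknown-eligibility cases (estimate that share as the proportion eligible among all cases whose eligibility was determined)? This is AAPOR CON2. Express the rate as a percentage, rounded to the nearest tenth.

73.5%

Numerator → 756 + 47 + 316 + 54 = 1173
Known eligible → 756 + 47 + 316 + 239 + 54 = 1412
e = 1412 / (1412 + 305) = 1412 / 1717 = 0.8224
e × U → 0.8224 × 223 = 183.40
Denominator → 1412 + 183.40 = 1595.40
CON2 = 1173 / 1595.40 = 0.7352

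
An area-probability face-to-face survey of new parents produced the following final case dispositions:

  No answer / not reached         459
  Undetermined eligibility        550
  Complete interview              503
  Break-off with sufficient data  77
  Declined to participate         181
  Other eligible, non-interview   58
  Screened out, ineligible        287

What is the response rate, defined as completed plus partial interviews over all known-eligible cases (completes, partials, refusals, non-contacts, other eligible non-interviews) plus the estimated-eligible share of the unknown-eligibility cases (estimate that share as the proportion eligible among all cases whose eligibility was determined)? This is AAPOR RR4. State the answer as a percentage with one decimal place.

Num → 503 + 77 = 580
Known eligible → 503 + 77 + 181 + 459 + 58 = 1278
e = 1278 / (1278 + 287) = 1278 / 1565 = 0.8166
Eligible share of unknowns → 0.8166 × 550 = 449.13
Base → 1278 + 449.13 = 1727.13
RR4 = 580 / 1727.13 = 0.3358

33.6%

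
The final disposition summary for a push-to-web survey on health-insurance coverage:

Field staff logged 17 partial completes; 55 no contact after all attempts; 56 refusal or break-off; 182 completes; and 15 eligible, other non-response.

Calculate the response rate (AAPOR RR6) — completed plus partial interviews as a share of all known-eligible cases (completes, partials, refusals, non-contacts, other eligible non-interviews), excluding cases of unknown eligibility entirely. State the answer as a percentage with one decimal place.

61.2%

Numerator: 182 + 17 = 199
Base: 182 + 17 + 56 + 55 + 15 = 325
RR6 = 199 / 325 = 0.6123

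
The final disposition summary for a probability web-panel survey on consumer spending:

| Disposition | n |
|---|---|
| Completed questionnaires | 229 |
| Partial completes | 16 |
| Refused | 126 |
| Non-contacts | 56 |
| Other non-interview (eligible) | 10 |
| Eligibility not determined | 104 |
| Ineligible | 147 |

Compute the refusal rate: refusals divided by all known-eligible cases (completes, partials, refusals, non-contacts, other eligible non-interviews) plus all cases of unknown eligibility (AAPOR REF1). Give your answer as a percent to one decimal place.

23.3%

Num → 126
Base → 229 + 16 + 126 + 56 + 10 + 104 = 541
REF1 = 126 / 541 = 0.2329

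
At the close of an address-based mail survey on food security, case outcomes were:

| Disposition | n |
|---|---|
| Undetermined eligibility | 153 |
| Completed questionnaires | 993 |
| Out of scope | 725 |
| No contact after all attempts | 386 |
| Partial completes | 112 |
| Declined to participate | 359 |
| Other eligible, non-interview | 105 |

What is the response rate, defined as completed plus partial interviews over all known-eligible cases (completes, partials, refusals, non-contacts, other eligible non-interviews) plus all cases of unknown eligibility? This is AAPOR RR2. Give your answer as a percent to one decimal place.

Numerator = 993 + 112 = 1105
Base = 993 + 112 + 359 + 386 + 105 + 153 = 2108
RR2 = 1105 / 2108 = 0.5242

52.4%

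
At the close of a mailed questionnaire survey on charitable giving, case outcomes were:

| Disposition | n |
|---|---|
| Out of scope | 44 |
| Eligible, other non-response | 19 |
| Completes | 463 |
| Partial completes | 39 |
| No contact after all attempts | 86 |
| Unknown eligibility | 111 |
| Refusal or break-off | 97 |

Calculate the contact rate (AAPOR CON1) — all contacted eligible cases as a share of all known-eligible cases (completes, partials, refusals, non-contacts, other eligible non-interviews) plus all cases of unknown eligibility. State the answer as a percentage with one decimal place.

Top → 463 + 39 + 97 + 19 = 618
Denominator → 463 + 39 + 97 + 86 + 19 + 111 = 815
CON1 = 618 / 815 = 0.7583

75.8%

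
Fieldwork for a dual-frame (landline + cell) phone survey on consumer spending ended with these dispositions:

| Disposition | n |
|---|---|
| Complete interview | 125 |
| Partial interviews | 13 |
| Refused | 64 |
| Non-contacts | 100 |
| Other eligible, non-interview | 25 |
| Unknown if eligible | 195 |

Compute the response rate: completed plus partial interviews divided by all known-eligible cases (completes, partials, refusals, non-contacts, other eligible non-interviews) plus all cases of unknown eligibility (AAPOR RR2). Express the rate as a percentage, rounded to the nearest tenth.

Top = 125 + 13 = 138
Denominator = 125 + 13 + 64 + 100 + 25 + 195 = 522
RR2 = 138 / 522 = 0.2644

26.4%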